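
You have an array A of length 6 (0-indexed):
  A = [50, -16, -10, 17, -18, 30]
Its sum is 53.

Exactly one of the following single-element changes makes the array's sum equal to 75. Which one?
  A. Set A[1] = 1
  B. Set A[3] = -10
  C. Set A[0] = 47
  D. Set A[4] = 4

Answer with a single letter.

Option A: A[1] -16->1, delta=17, new_sum=53+(17)=70
Option B: A[3] 17->-10, delta=-27, new_sum=53+(-27)=26
Option C: A[0] 50->47, delta=-3, new_sum=53+(-3)=50
Option D: A[4] -18->4, delta=22, new_sum=53+(22)=75 <-- matches target

Answer: D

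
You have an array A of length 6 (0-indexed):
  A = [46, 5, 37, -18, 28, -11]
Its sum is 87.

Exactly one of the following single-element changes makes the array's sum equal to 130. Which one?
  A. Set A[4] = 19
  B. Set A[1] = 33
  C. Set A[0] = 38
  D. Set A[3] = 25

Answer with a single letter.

Answer: D

Derivation:
Option A: A[4] 28->19, delta=-9, new_sum=87+(-9)=78
Option B: A[1] 5->33, delta=28, new_sum=87+(28)=115
Option C: A[0] 46->38, delta=-8, new_sum=87+(-8)=79
Option D: A[3] -18->25, delta=43, new_sum=87+(43)=130 <-- matches target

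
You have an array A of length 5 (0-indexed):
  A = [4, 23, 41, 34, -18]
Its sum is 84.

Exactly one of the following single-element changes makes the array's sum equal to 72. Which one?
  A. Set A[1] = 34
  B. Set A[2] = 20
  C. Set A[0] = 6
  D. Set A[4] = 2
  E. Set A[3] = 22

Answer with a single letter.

Answer: E

Derivation:
Option A: A[1] 23->34, delta=11, new_sum=84+(11)=95
Option B: A[2] 41->20, delta=-21, new_sum=84+(-21)=63
Option C: A[0] 4->6, delta=2, new_sum=84+(2)=86
Option D: A[4] -18->2, delta=20, new_sum=84+(20)=104
Option E: A[3] 34->22, delta=-12, new_sum=84+(-12)=72 <-- matches target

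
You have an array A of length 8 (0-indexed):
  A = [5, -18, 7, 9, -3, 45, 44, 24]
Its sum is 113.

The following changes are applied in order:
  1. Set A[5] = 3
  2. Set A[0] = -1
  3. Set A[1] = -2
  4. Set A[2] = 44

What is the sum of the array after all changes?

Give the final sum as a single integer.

Initial sum: 113
Change 1: A[5] 45 -> 3, delta = -42, sum = 71
Change 2: A[0] 5 -> -1, delta = -6, sum = 65
Change 3: A[1] -18 -> -2, delta = 16, sum = 81
Change 4: A[2] 7 -> 44, delta = 37, sum = 118

Answer: 118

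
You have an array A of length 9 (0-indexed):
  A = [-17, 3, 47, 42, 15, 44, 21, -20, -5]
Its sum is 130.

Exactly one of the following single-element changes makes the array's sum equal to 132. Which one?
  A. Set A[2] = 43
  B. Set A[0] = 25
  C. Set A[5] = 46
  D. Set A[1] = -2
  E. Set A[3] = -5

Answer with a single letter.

Answer: C

Derivation:
Option A: A[2] 47->43, delta=-4, new_sum=130+(-4)=126
Option B: A[0] -17->25, delta=42, new_sum=130+(42)=172
Option C: A[5] 44->46, delta=2, new_sum=130+(2)=132 <-- matches target
Option D: A[1] 3->-2, delta=-5, new_sum=130+(-5)=125
Option E: A[3] 42->-5, delta=-47, new_sum=130+(-47)=83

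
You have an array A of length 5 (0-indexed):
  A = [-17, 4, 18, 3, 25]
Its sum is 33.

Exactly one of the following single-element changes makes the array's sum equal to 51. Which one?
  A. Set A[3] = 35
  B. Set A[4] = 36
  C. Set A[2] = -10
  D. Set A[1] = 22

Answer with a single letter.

Answer: D

Derivation:
Option A: A[3] 3->35, delta=32, new_sum=33+(32)=65
Option B: A[4] 25->36, delta=11, new_sum=33+(11)=44
Option C: A[2] 18->-10, delta=-28, new_sum=33+(-28)=5
Option D: A[1] 4->22, delta=18, new_sum=33+(18)=51 <-- matches target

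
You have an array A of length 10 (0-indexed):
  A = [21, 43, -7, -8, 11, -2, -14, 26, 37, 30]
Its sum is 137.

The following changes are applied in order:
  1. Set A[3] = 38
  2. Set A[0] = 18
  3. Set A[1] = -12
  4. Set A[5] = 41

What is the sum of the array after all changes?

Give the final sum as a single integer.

Answer: 168

Derivation:
Initial sum: 137
Change 1: A[3] -8 -> 38, delta = 46, sum = 183
Change 2: A[0] 21 -> 18, delta = -3, sum = 180
Change 3: A[1] 43 -> -12, delta = -55, sum = 125
Change 4: A[5] -2 -> 41, delta = 43, sum = 168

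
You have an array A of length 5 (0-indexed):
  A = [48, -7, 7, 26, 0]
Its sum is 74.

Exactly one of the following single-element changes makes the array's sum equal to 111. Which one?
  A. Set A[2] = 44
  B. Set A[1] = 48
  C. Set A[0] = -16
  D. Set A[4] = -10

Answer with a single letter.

Answer: A

Derivation:
Option A: A[2] 7->44, delta=37, new_sum=74+(37)=111 <-- matches target
Option B: A[1] -7->48, delta=55, new_sum=74+(55)=129
Option C: A[0] 48->-16, delta=-64, new_sum=74+(-64)=10
Option D: A[4] 0->-10, delta=-10, new_sum=74+(-10)=64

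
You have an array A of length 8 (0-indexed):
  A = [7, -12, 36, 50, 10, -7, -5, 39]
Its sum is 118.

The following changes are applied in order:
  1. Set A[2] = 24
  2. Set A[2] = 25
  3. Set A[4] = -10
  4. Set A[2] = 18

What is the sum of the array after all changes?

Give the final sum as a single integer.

Answer: 80

Derivation:
Initial sum: 118
Change 1: A[2] 36 -> 24, delta = -12, sum = 106
Change 2: A[2] 24 -> 25, delta = 1, sum = 107
Change 3: A[4] 10 -> -10, delta = -20, sum = 87
Change 4: A[2] 25 -> 18, delta = -7, sum = 80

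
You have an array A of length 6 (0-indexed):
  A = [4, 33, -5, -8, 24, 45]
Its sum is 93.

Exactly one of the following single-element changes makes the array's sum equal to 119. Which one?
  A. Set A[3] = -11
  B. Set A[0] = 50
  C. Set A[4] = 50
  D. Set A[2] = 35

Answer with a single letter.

Answer: C

Derivation:
Option A: A[3] -8->-11, delta=-3, new_sum=93+(-3)=90
Option B: A[0] 4->50, delta=46, new_sum=93+(46)=139
Option C: A[4] 24->50, delta=26, new_sum=93+(26)=119 <-- matches target
Option D: A[2] -5->35, delta=40, new_sum=93+(40)=133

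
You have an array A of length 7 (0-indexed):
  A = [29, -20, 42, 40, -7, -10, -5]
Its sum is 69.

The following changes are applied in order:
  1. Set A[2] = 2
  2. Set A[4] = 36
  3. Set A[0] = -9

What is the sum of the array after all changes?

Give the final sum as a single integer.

Initial sum: 69
Change 1: A[2] 42 -> 2, delta = -40, sum = 29
Change 2: A[4] -7 -> 36, delta = 43, sum = 72
Change 3: A[0] 29 -> -9, delta = -38, sum = 34

Answer: 34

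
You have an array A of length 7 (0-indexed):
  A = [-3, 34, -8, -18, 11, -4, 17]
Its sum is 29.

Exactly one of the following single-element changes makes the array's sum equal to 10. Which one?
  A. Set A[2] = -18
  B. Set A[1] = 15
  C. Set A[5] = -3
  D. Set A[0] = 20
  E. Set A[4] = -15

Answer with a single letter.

Option A: A[2] -8->-18, delta=-10, new_sum=29+(-10)=19
Option B: A[1] 34->15, delta=-19, new_sum=29+(-19)=10 <-- matches target
Option C: A[5] -4->-3, delta=1, new_sum=29+(1)=30
Option D: A[0] -3->20, delta=23, new_sum=29+(23)=52
Option E: A[4] 11->-15, delta=-26, new_sum=29+(-26)=3

Answer: B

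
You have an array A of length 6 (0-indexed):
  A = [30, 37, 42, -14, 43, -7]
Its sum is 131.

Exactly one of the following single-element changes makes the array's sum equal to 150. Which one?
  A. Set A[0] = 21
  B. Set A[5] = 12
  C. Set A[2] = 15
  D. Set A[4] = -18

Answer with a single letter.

Answer: B

Derivation:
Option A: A[0] 30->21, delta=-9, new_sum=131+(-9)=122
Option B: A[5] -7->12, delta=19, new_sum=131+(19)=150 <-- matches target
Option C: A[2] 42->15, delta=-27, new_sum=131+(-27)=104
Option D: A[4] 43->-18, delta=-61, new_sum=131+(-61)=70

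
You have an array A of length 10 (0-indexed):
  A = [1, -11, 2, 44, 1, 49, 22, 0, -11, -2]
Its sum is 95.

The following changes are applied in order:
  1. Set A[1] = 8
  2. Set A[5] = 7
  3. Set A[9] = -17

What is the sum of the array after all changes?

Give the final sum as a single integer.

Answer: 57

Derivation:
Initial sum: 95
Change 1: A[1] -11 -> 8, delta = 19, sum = 114
Change 2: A[5] 49 -> 7, delta = -42, sum = 72
Change 3: A[9] -2 -> -17, delta = -15, sum = 57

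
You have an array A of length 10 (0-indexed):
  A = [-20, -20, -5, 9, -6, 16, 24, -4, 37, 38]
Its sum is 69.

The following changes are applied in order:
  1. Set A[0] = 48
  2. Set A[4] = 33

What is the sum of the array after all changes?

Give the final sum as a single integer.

Initial sum: 69
Change 1: A[0] -20 -> 48, delta = 68, sum = 137
Change 2: A[4] -6 -> 33, delta = 39, sum = 176

Answer: 176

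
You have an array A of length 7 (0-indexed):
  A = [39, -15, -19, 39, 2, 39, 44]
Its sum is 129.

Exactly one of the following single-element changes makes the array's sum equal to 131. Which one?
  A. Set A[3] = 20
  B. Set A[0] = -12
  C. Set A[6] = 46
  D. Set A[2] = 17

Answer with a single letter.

Option A: A[3] 39->20, delta=-19, new_sum=129+(-19)=110
Option B: A[0] 39->-12, delta=-51, new_sum=129+(-51)=78
Option C: A[6] 44->46, delta=2, new_sum=129+(2)=131 <-- matches target
Option D: A[2] -19->17, delta=36, new_sum=129+(36)=165

Answer: C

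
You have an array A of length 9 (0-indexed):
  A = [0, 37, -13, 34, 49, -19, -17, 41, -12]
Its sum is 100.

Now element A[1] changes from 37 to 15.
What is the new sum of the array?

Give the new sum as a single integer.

Old value at index 1: 37
New value at index 1: 15
Delta = 15 - 37 = -22
New sum = old_sum + delta = 100 + (-22) = 78

Answer: 78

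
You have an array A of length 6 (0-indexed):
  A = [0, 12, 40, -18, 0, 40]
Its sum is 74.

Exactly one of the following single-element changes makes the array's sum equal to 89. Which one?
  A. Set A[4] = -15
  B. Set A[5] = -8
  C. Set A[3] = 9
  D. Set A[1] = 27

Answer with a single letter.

Answer: D

Derivation:
Option A: A[4] 0->-15, delta=-15, new_sum=74+(-15)=59
Option B: A[5] 40->-8, delta=-48, new_sum=74+(-48)=26
Option C: A[3] -18->9, delta=27, new_sum=74+(27)=101
Option D: A[1] 12->27, delta=15, new_sum=74+(15)=89 <-- matches target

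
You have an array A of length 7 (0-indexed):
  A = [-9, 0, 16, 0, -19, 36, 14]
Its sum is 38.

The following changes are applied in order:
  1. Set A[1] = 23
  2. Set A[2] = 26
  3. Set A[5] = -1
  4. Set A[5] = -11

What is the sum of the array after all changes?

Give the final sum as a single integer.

Initial sum: 38
Change 1: A[1] 0 -> 23, delta = 23, sum = 61
Change 2: A[2] 16 -> 26, delta = 10, sum = 71
Change 3: A[5] 36 -> -1, delta = -37, sum = 34
Change 4: A[5] -1 -> -11, delta = -10, sum = 24

Answer: 24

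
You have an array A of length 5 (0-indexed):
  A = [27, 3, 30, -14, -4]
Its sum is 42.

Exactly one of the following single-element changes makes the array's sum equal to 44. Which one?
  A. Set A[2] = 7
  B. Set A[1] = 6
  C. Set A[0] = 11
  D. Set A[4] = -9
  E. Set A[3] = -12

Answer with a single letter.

Answer: E

Derivation:
Option A: A[2] 30->7, delta=-23, new_sum=42+(-23)=19
Option B: A[1] 3->6, delta=3, new_sum=42+(3)=45
Option C: A[0] 27->11, delta=-16, new_sum=42+(-16)=26
Option D: A[4] -4->-9, delta=-5, new_sum=42+(-5)=37
Option E: A[3] -14->-12, delta=2, new_sum=42+(2)=44 <-- matches target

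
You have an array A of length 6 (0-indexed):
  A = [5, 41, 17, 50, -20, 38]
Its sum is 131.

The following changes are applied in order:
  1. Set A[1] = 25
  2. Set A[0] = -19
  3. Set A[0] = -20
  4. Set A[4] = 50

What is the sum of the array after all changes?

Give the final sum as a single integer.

Answer: 160

Derivation:
Initial sum: 131
Change 1: A[1] 41 -> 25, delta = -16, sum = 115
Change 2: A[0] 5 -> -19, delta = -24, sum = 91
Change 3: A[0] -19 -> -20, delta = -1, sum = 90
Change 4: A[4] -20 -> 50, delta = 70, sum = 160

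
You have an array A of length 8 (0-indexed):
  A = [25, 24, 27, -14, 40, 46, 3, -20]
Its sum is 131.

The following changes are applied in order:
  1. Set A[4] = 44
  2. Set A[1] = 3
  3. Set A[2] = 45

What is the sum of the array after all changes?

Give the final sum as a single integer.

Initial sum: 131
Change 1: A[4] 40 -> 44, delta = 4, sum = 135
Change 2: A[1] 24 -> 3, delta = -21, sum = 114
Change 3: A[2] 27 -> 45, delta = 18, sum = 132

Answer: 132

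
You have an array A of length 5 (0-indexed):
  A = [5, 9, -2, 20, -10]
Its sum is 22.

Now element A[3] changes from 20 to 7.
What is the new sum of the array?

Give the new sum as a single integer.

Old value at index 3: 20
New value at index 3: 7
Delta = 7 - 20 = -13
New sum = old_sum + delta = 22 + (-13) = 9

Answer: 9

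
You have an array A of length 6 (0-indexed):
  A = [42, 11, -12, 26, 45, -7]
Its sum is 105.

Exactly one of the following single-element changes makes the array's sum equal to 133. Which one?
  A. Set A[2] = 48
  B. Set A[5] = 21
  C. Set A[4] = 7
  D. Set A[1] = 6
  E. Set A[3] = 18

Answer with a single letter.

Option A: A[2] -12->48, delta=60, new_sum=105+(60)=165
Option B: A[5] -7->21, delta=28, new_sum=105+(28)=133 <-- matches target
Option C: A[4] 45->7, delta=-38, new_sum=105+(-38)=67
Option D: A[1] 11->6, delta=-5, new_sum=105+(-5)=100
Option E: A[3] 26->18, delta=-8, new_sum=105+(-8)=97

Answer: B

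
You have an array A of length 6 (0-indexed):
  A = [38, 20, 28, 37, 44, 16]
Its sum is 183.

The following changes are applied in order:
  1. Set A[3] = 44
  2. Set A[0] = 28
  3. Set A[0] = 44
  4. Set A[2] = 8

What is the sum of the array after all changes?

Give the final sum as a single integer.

Initial sum: 183
Change 1: A[3] 37 -> 44, delta = 7, sum = 190
Change 2: A[0] 38 -> 28, delta = -10, sum = 180
Change 3: A[0] 28 -> 44, delta = 16, sum = 196
Change 4: A[2] 28 -> 8, delta = -20, sum = 176

Answer: 176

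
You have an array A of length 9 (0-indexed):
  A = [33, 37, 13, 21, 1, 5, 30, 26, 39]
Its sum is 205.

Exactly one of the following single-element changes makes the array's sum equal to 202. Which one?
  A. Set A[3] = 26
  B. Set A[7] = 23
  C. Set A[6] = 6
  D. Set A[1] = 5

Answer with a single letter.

Option A: A[3] 21->26, delta=5, new_sum=205+(5)=210
Option B: A[7] 26->23, delta=-3, new_sum=205+(-3)=202 <-- matches target
Option C: A[6] 30->6, delta=-24, new_sum=205+(-24)=181
Option D: A[1] 37->5, delta=-32, new_sum=205+(-32)=173

Answer: B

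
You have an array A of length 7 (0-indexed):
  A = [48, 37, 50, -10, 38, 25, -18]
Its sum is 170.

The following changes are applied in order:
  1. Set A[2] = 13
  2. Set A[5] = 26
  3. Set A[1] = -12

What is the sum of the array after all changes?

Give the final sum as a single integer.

Answer: 85

Derivation:
Initial sum: 170
Change 1: A[2] 50 -> 13, delta = -37, sum = 133
Change 2: A[5] 25 -> 26, delta = 1, sum = 134
Change 3: A[1] 37 -> -12, delta = -49, sum = 85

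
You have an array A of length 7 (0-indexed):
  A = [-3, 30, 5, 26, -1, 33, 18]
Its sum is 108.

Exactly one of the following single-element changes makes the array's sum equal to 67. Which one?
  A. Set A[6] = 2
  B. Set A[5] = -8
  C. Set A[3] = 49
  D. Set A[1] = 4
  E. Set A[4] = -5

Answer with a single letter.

Option A: A[6] 18->2, delta=-16, new_sum=108+(-16)=92
Option B: A[5] 33->-8, delta=-41, new_sum=108+(-41)=67 <-- matches target
Option C: A[3] 26->49, delta=23, new_sum=108+(23)=131
Option D: A[1] 30->4, delta=-26, new_sum=108+(-26)=82
Option E: A[4] -1->-5, delta=-4, new_sum=108+(-4)=104

Answer: B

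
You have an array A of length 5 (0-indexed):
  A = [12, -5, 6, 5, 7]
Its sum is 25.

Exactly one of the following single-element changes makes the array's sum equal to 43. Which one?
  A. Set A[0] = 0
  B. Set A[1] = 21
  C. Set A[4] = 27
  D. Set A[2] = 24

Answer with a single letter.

Option A: A[0] 12->0, delta=-12, new_sum=25+(-12)=13
Option B: A[1] -5->21, delta=26, new_sum=25+(26)=51
Option C: A[4] 7->27, delta=20, new_sum=25+(20)=45
Option D: A[2] 6->24, delta=18, new_sum=25+(18)=43 <-- matches target

Answer: D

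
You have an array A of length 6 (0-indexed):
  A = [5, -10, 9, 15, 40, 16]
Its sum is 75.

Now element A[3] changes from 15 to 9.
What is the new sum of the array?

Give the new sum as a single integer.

Answer: 69

Derivation:
Old value at index 3: 15
New value at index 3: 9
Delta = 9 - 15 = -6
New sum = old_sum + delta = 75 + (-6) = 69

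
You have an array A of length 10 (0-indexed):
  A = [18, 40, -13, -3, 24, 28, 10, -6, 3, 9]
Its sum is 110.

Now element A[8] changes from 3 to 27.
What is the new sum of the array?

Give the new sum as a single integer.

Old value at index 8: 3
New value at index 8: 27
Delta = 27 - 3 = 24
New sum = old_sum + delta = 110 + (24) = 134

Answer: 134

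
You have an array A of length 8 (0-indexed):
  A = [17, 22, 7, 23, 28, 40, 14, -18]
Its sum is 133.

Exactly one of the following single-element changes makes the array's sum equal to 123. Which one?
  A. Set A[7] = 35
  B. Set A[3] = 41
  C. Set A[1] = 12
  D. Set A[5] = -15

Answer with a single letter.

Option A: A[7] -18->35, delta=53, new_sum=133+(53)=186
Option B: A[3] 23->41, delta=18, new_sum=133+(18)=151
Option C: A[1] 22->12, delta=-10, new_sum=133+(-10)=123 <-- matches target
Option D: A[5] 40->-15, delta=-55, new_sum=133+(-55)=78

Answer: C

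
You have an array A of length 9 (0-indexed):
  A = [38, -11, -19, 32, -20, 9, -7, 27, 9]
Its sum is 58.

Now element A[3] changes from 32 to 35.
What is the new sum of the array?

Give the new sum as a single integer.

Answer: 61

Derivation:
Old value at index 3: 32
New value at index 3: 35
Delta = 35 - 32 = 3
New sum = old_sum + delta = 58 + (3) = 61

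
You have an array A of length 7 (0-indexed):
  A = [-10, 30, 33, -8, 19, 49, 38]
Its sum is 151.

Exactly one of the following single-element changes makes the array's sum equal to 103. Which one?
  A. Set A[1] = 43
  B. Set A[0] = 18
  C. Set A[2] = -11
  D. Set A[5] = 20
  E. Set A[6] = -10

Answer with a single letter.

Answer: E

Derivation:
Option A: A[1] 30->43, delta=13, new_sum=151+(13)=164
Option B: A[0] -10->18, delta=28, new_sum=151+(28)=179
Option C: A[2] 33->-11, delta=-44, new_sum=151+(-44)=107
Option D: A[5] 49->20, delta=-29, new_sum=151+(-29)=122
Option E: A[6] 38->-10, delta=-48, new_sum=151+(-48)=103 <-- matches target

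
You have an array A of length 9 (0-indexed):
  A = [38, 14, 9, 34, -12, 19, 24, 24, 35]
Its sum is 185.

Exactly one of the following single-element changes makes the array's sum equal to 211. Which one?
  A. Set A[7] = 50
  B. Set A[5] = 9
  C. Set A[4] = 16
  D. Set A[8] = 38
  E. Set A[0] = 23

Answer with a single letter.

Answer: A

Derivation:
Option A: A[7] 24->50, delta=26, new_sum=185+(26)=211 <-- matches target
Option B: A[5] 19->9, delta=-10, new_sum=185+(-10)=175
Option C: A[4] -12->16, delta=28, new_sum=185+(28)=213
Option D: A[8] 35->38, delta=3, new_sum=185+(3)=188
Option E: A[0] 38->23, delta=-15, new_sum=185+(-15)=170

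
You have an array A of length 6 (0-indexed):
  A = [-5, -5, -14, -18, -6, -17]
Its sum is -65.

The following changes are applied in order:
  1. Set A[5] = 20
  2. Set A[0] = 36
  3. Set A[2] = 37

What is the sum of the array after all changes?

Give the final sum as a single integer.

Initial sum: -65
Change 1: A[5] -17 -> 20, delta = 37, sum = -28
Change 2: A[0] -5 -> 36, delta = 41, sum = 13
Change 3: A[2] -14 -> 37, delta = 51, sum = 64

Answer: 64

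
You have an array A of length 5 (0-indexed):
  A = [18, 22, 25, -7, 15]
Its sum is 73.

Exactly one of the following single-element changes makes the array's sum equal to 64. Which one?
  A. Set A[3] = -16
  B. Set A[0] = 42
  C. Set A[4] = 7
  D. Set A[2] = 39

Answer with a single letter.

Answer: A

Derivation:
Option A: A[3] -7->-16, delta=-9, new_sum=73+(-9)=64 <-- matches target
Option B: A[0] 18->42, delta=24, new_sum=73+(24)=97
Option C: A[4] 15->7, delta=-8, new_sum=73+(-8)=65
Option D: A[2] 25->39, delta=14, new_sum=73+(14)=87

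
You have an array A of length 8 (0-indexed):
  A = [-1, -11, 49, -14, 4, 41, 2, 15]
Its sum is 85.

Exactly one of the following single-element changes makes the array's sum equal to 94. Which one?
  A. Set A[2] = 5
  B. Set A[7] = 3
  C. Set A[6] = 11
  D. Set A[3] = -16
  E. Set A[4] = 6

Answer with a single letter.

Answer: C

Derivation:
Option A: A[2] 49->5, delta=-44, new_sum=85+(-44)=41
Option B: A[7] 15->3, delta=-12, new_sum=85+(-12)=73
Option C: A[6] 2->11, delta=9, new_sum=85+(9)=94 <-- matches target
Option D: A[3] -14->-16, delta=-2, new_sum=85+(-2)=83
Option E: A[4] 4->6, delta=2, new_sum=85+(2)=87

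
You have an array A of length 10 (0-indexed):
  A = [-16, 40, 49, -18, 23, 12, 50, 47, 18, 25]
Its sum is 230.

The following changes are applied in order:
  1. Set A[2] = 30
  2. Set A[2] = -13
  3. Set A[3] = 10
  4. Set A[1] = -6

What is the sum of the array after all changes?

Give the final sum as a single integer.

Answer: 150

Derivation:
Initial sum: 230
Change 1: A[2] 49 -> 30, delta = -19, sum = 211
Change 2: A[2] 30 -> -13, delta = -43, sum = 168
Change 3: A[3] -18 -> 10, delta = 28, sum = 196
Change 4: A[1] 40 -> -6, delta = -46, sum = 150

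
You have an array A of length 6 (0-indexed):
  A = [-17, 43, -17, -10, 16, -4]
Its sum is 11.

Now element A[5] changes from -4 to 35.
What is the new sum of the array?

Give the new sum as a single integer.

Answer: 50

Derivation:
Old value at index 5: -4
New value at index 5: 35
Delta = 35 - -4 = 39
New sum = old_sum + delta = 11 + (39) = 50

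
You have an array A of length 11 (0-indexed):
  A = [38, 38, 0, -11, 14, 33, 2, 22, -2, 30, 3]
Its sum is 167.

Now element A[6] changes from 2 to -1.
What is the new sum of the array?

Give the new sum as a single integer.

Old value at index 6: 2
New value at index 6: -1
Delta = -1 - 2 = -3
New sum = old_sum + delta = 167 + (-3) = 164

Answer: 164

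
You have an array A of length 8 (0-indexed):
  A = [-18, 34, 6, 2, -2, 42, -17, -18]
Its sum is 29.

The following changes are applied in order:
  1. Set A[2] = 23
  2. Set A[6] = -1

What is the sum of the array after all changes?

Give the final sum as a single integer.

Answer: 62

Derivation:
Initial sum: 29
Change 1: A[2] 6 -> 23, delta = 17, sum = 46
Change 2: A[6] -17 -> -1, delta = 16, sum = 62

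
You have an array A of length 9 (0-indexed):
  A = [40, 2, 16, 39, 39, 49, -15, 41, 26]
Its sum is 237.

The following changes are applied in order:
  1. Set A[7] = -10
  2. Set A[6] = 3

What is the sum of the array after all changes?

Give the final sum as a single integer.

Initial sum: 237
Change 1: A[7] 41 -> -10, delta = -51, sum = 186
Change 2: A[6] -15 -> 3, delta = 18, sum = 204

Answer: 204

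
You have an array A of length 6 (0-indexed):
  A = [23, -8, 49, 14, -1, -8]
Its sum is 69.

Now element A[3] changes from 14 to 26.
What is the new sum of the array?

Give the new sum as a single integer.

Old value at index 3: 14
New value at index 3: 26
Delta = 26 - 14 = 12
New sum = old_sum + delta = 69 + (12) = 81

Answer: 81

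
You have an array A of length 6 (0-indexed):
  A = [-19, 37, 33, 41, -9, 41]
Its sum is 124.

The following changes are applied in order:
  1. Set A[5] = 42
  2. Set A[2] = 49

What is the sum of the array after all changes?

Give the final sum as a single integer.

Answer: 141

Derivation:
Initial sum: 124
Change 1: A[5] 41 -> 42, delta = 1, sum = 125
Change 2: A[2] 33 -> 49, delta = 16, sum = 141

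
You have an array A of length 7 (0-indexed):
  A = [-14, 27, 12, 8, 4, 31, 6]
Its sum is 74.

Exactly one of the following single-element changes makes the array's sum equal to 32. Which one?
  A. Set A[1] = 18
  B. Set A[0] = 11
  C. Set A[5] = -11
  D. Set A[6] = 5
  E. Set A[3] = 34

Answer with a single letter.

Option A: A[1] 27->18, delta=-9, new_sum=74+(-9)=65
Option B: A[0] -14->11, delta=25, new_sum=74+(25)=99
Option C: A[5] 31->-11, delta=-42, new_sum=74+(-42)=32 <-- matches target
Option D: A[6] 6->5, delta=-1, new_sum=74+(-1)=73
Option E: A[3] 8->34, delta=26, new_sum=74+(26)=100

Answer: C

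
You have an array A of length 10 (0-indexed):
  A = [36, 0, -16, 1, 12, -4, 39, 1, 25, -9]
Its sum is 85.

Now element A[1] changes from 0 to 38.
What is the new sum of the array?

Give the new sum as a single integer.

Old value at index 1: 0
New value at index 1: 38
Delta = 38 - 0 = 38
New sum = old_sum + delta = 85 + (38) = 123

Answer: 123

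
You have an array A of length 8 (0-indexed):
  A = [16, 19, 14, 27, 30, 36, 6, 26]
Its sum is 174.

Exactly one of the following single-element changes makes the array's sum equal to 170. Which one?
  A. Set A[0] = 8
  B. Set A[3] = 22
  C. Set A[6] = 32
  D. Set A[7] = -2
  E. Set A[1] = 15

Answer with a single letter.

Answer: E

Derivation:
Option A: A[0] 16->8, delta=-8, new_sum=174+(-8)=166
Option B: A[3] 27->22, delta=-5, new_sum=174+(-5)=169
Option C: A[6] 6->32, delta=26, new_sum=174+(26)=200
Option D: A[7] 26->-2, delta=-28, new_sum=174+(-28)=146
Option E: A[1] 19->15, delta=-4, new_sum=174+(-4)=170 <-- matches target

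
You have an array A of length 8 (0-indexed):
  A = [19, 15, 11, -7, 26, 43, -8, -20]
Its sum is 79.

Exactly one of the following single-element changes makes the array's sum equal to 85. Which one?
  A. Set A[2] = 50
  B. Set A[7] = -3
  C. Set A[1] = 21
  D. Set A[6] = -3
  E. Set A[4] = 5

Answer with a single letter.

Option A: A[2] 11->50, delta=39, new_sum=79+(39)=118
Option B: A[7] -20->-3, delta=17, new_sum=79+(17)=96
Option C: A[1] 15->21, delta=6, new_sum=79+(6)=85 <-- matches target
Option D: A[6] -8->-3, delta=5, new_sum=79+(5)=84
Option E: A[4] 26->5, delta=-21, new_sum=79+(-21)=58

Answer: C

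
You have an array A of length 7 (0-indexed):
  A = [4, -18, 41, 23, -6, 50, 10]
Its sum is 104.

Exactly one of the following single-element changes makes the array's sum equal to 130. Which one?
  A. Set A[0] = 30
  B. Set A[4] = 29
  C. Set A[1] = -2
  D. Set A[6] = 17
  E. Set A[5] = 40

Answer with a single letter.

Option A: A[0] 4->30, delta=26, new_sum=104+(26)=130 <-- matches target
Option B: A[4] -6->29, delta=35, new_sum=104+(35)=139
Option C: A[1] -18->-2, delta=16, new_sum=104+(16)=120
Option D: A[6] 10->17, delta=7, new_sum=104+(7)=111
Option E: A[5] 50->40, delta=-10, new_sum=104+(-10)=94

Answer: A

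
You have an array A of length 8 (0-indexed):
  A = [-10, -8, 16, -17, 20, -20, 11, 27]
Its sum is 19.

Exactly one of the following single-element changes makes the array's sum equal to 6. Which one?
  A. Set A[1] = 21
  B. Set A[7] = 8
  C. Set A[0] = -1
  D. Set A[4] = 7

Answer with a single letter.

Option A: A[1] -8->21, delta=29, new_sum=19+(29)=48
Option B: A[7] 27->8, delta=-19, new_sum=19+(-19)=0
Option C: A[0] -10->-1, delta=9, new_sum=19+(9)=28
Option D: A[4] 20->7, delta=-13, new_sum=19+(-13)=6 <-- matches target

Answer: D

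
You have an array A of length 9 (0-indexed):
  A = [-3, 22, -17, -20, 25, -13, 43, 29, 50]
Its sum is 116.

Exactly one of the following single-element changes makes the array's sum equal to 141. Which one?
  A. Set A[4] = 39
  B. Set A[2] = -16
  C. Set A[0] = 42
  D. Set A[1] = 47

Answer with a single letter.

Answer: D

Derivation:
Option A: A[4] 25->39, delta=14, new_sum=116+(14)=130
Option B: A[2] -17->-16, delta=1, new_sum=116+(1)=117
Option C: A[0] -3->42, delta=45, new_sum=116+(45)=161
Option D: A[1] 22->47, delta=25, new_sum=116+(25)=141 <-- matches target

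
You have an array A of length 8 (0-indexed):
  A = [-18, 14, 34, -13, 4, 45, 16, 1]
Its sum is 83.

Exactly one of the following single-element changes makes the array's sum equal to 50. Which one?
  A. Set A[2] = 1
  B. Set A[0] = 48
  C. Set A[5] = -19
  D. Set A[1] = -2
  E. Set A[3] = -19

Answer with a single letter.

Answer: A

Derivation:
Option A: A[2] 34->1, delta=-33, new_sum=83+(-33)=50 <-- matches target
Option B: A[0] -18->48, delta=66, new_sum=83+(66)=149
Option C: A[5] 45->-19, delta=-64, new_sum=83+(-64)=19
Option D: A[1] 14->-2, delta=-16, new_sum=83+(-16)=67
Option E: A[3] -13->-19, delta=-6, new_sum=83+(-6)=77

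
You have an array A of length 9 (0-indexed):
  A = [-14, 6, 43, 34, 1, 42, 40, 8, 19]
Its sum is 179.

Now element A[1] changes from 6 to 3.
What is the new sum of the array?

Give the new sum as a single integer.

Answer: 176

Derivation:
Old value at index 1: 6
New value at index 1: 3
Delta = 3 - 6 = -3
New sum = old_sum + delta = 179 + (-3) = 176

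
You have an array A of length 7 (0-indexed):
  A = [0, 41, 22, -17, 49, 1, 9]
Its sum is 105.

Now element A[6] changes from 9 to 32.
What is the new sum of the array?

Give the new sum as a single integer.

Old value at index 6: 9
New value at index 6: 32
Delta = 32 - 9 = 23
New sum = old_sum + delta = 105 + (23) = 128

Answer: 128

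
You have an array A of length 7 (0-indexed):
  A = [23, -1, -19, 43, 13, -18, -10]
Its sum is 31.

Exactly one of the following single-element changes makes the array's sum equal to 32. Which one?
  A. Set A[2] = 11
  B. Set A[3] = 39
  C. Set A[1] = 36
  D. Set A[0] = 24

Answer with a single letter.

Option A: A[2] -19->11, delta=30, new_sum=31+(30)=61
Option B: A[3] 43->39, delta=-4, new_sum=31+(-4)=27
Option C: A[1] -1->36, delta=37, new_sum=31+(37)=68
Option D: A[0] 23->24, delta=1, new_sum=31+(1)=32 <-- matches target

Answer: D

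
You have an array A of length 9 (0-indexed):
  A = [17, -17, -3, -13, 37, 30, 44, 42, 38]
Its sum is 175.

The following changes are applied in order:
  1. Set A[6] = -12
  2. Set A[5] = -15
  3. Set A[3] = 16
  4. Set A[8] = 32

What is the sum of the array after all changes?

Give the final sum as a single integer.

Answer: 97

Derivation:
Initial sum: 175
Change 1: A[6] 44 -> -12, delta = -56, sum = 119
Change 2: A[5] 30 -> -15, delta = -45, sum = 74
Change 3: A[3] -13 -> 16, delta = 29, sum = 103
Change 4: A[8] 38 -> 32, delta = -6, sum = 97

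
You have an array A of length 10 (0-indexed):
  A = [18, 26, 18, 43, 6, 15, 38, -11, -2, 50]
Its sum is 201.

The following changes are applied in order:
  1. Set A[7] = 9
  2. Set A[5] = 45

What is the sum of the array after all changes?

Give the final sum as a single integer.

Initial sum: 201
Change 1: A[7] -11 -> 9, delta = 20, sum = 221
Change 2: A[5] 15 -> 45, delta = 30, sum = 251

Answer: 251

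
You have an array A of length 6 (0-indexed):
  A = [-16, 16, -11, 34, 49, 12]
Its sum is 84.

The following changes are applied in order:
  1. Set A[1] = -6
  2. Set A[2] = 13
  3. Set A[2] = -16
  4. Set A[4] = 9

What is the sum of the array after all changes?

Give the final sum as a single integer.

Initial sum: 84
Change 1: A[1] 16 -> -6, delta = -22, sum = 62
Change 2: A[2] -11 -> 13, delta = 24, sum = 86
Change 3: A[2] 13 -> -16, delta = -29, sum = 57
Change 4: A[4] 49 -> 9, delta = -40, sum = 17

Answer: 17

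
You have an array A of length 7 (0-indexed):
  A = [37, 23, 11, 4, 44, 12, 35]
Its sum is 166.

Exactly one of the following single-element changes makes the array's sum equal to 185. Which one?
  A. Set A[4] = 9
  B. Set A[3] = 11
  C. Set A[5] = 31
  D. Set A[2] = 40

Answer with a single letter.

Option A: A[4] 44->9, delta=-35, new_sum=166+(-35)=131
Option B: A[3] 4->11, delta=7, new_sum=166+(7)=173
Option C: A[5] 12->31, delta=19, new_sum=166+(19)=185 <-- matches target
Option D: A[2] 11->40, delta=29, new_sum=166+(29)=195

Answer: C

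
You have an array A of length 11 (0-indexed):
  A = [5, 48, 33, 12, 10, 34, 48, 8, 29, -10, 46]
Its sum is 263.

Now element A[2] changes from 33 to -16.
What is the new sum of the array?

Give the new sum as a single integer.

Old value at index 2: 33
New value at index 2: -16
Delta = -16 - 33 = -49
New sum = old_sum + delta = 263 + (-49) = 214

Answer: 214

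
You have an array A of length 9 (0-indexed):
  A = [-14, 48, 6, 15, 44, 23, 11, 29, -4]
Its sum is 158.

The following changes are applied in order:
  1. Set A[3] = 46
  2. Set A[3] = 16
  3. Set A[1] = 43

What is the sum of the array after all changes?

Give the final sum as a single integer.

Answer: 154

Derivation:
Initial sum: 158
Change 1: A[3] 15 -> 46, delta = 31, sum = 189
Change 2: A[3] 46 -> 16, delta = -30, sum = 159
Change 3: A[1] 48 -> 43, delta = -5, sum = 154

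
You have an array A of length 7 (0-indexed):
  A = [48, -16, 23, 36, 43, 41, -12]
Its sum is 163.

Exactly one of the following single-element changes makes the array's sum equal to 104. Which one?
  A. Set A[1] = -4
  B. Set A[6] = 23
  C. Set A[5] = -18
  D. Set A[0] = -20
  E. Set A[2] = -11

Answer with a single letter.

Answer: C

Derivation:
Option A: A[1] -16->-4, delta=12, new_sum=163+(12)=175
Option B: A[6] -12->23, delta=35, new_sum=163+(35)=198
Option C: A[5] 41->-18, delta=-59, new_sum=163+(-59)=104 <-- matches target
Option D: A[0] 48->-20, delta=-68, new_sum=163+(-68)=95
Option E: A[2] 23->-11, delta=-34, new_sum=163+(-34)=129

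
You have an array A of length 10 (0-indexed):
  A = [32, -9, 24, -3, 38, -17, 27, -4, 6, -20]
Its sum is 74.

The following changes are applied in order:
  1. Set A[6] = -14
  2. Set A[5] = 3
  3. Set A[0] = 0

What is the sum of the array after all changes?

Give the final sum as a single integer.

Initial sum: 74
Change 1: A[6] 27 -> -14, delta = -41, sum = 33
Change 2: A[5] -17 -> 3, delta = 20, sum = 53
Change 3: A[0] 32 -> 0, delta = -32, sum = 21

Answer: 21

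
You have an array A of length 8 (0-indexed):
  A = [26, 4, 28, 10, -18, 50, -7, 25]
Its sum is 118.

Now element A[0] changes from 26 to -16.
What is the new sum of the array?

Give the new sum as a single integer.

Answer: 76

Derivation:
Old value at index 0: 26
New value at index 0: -16
Delta = -16 - 26 = -42
New sum = old_sum + delta = 118 + (-42) = 76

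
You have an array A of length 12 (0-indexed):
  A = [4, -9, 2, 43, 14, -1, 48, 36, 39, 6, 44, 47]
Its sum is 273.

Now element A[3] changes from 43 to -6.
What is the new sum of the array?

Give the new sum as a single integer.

Answer: 224

Derivation:
Old value at index 3: 43
New value at index 3: -6
Delta = -6 - 43 = -49
New sum = old_sum + delta = 273 + (-49) = 224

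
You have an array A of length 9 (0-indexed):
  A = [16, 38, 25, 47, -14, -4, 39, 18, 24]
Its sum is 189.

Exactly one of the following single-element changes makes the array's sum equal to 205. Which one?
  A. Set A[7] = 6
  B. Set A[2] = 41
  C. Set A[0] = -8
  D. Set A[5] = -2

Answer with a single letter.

Option A: A[7] 18->6, delta=-12, new_sum=189+(-12)=177
Option B: A[2] 25->41, delta=16, new_sum=189+(16)=205 <-- matches target
Option C: A[0] 16->-8, delta=-24, new_sum=189+(-24)=165
Option D: A[5] -4->-2, delta=2, new_sum=189+(2)=191

Answer: B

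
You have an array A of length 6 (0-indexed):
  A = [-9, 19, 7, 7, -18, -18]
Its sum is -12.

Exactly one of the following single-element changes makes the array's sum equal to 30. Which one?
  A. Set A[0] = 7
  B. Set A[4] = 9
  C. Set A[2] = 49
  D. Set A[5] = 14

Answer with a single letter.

Option A: A[0] -9->7, delta=16, new_sum=-12+(16)=4
Option B: A[4] -18->9, delta=27, new_sum=-12+(27)=15
Option C: A[2] 7->49, delta=42, new_sum=-12+(42)=30 <-- matches target
Option D: A[5] -18->14, delta=32, new_sum=-12+(32)=20

Answer: C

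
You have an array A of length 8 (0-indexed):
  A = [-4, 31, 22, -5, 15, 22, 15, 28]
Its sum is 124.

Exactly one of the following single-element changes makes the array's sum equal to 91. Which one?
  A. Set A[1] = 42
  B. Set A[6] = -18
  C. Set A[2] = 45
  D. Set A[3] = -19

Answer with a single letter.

Answer: B

Derivation:
Option A: A[1] 31->42, delta=11, new_sum=124+(11)=135
Option B: A[6] 15->-18, delta=-33, new_sum=124+(-33)=91 <-- matches target
Option C: A[2] 22->45, delta=23, new_sum=124+(23)=147
Option D: A[3] -5->-19, delta=-14, new_sum=124+(-14)=110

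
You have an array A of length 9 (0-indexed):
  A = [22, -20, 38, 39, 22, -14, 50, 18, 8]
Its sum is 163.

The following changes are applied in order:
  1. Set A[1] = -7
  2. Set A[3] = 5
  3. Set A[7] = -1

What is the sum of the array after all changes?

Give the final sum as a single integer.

Initial sum: 163
Change 1: A[1] -20 -> -7, delta = 13, sum = 176
Change 2: A[3] 39 -> 5, delta = -34, sum = 142
Change 3: A[7] 18 -> -1, delta = -19, sum = 123

Answer: 123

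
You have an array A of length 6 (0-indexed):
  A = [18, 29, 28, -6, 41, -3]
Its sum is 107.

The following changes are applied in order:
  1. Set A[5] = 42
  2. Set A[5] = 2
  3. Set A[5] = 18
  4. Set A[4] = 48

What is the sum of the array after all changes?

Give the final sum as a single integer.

Answer: 135

Derivation:
Initial sum: 107
Change 1: A[5] -3 -> 42, delta = 45, sum = 152
Change 2: A[5] 42 -> 2, delta = -40, sum = 112
Change 3: A[5] 2 -> 18, delta = 16, sum = 128
Change 4: A[4] 41 -> 48, delta = 7, sum = 135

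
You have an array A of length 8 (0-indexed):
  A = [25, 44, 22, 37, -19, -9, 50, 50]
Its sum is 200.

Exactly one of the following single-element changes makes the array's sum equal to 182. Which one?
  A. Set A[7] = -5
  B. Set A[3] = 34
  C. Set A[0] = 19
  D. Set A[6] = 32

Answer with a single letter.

Option A: A[7] 50->-5, delta=-55, new_sum=200+(-55)=145
Option B: A[3] 37->34, delta=-3, new_sum=200+(-3)=197
Option C: A[0] 25->19, delta=-6, new_sum=200+(-6)=194
Option D: A[6] 50->32, delta=-18, new_sum=200+(-18)=182 <-- matches target

Answer: D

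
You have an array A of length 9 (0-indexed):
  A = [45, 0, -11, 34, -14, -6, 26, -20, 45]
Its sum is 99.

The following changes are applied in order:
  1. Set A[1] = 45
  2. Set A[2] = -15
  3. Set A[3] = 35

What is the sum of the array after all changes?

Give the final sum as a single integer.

Answer: 141

Derivation:
Initial sum: 99
Change 1: A[1] 0 -> 45, delta = 45, sum = 144
Change 2: A[2] -11 -> -15, delta = -4, sum = 140
Change 3: A[3] 34 -> 35, delta = 1, sum = 141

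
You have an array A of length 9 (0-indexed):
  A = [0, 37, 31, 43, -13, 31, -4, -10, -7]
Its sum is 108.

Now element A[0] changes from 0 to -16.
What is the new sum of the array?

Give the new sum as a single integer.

Answer: 92

Derivation:
Old value at index 0: 0
New value at index 0: -16
Delta = -16 - 0 = -16
New sum = old_sum + delta = 108 + (-16) = 92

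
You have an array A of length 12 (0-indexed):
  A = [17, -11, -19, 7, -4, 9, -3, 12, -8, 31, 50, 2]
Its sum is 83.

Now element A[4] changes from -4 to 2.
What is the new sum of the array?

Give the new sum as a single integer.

Answer: 89

Derivation:
Old value at index 4: -4
New value at index 4: 2
Delta = 2 - -4 = 6
New sum = old_sum + delta = 83 + (6) = 89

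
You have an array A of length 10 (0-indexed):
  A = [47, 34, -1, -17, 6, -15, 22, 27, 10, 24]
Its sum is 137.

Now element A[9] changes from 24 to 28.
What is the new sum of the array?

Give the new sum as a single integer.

Answer: 141

Derivation:
Old value at index 9: 24
New value at index 9: 28
Delta = 28 - 24 = 4
New sum = old_sum + delta = 137 + (4) = 141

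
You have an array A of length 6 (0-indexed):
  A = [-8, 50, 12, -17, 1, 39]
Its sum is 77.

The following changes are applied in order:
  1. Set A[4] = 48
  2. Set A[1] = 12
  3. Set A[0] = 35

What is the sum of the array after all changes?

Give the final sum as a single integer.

Initial sum: 77
Change 1: A[4] 1 -> 48, delta = 47, sum = 124
Change 2: A[1] 50 -> 12, delta = -38, sum = 86
Change 3: A[0] -8 -> 35, delta = 43, sum = 129

Answer: 129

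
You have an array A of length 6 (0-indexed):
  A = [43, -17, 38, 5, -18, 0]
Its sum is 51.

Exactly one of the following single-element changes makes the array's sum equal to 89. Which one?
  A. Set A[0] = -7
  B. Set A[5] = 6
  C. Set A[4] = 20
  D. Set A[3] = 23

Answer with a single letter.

Answer: C

Derivation:
Option A: A[0] 43->-7, delta=-50, new_sum=51+(-50)=1
Option B: A[5] 0->6, delta=6, new_sum=51+(6)=57
Option C: A[4] -18->20, delta=38, new_sum=51+(38)=89 <-- matches target
Option D: A[3] 5->23, delta=18, new_sum=51+(18)=69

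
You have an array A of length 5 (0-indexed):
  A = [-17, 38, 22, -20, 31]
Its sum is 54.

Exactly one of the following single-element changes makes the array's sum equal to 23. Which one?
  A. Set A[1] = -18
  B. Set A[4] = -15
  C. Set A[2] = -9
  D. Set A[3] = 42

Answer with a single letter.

Option A: A[1] 38->-18, delta=-56, new_sum=54+(-56)=-2
Option B: A[4] 31->-15, delta=-46, new_sum=54+(-46)=8
Option C: A[2] 22->-9, delta=-31, new_sum=54+(-31)=23 <-- matches target
Option D: A[3] -20->42, delta=62, new_sum=54+(62)=116

Answer: C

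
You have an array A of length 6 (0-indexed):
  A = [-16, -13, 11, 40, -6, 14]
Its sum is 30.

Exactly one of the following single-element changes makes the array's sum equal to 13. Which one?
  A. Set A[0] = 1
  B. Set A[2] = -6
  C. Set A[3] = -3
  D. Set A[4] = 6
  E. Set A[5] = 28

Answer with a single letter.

Option A: A[0] -16->1, delta=17, new_sum=30+(17)=47
Option B: A[2] 11->-6, delta=-17, new_sum=30+(-17)=13 <-- matches target
Option C: A[3] 40->-3, delta=-43, new_sum=30+(-43)=-13
Option D: A[4] -6->6, delta=12, new_sum=30+(12)=42
Option E: A[5] 14->28, delta=14, new_sum=30+(14)=44

Answer: B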